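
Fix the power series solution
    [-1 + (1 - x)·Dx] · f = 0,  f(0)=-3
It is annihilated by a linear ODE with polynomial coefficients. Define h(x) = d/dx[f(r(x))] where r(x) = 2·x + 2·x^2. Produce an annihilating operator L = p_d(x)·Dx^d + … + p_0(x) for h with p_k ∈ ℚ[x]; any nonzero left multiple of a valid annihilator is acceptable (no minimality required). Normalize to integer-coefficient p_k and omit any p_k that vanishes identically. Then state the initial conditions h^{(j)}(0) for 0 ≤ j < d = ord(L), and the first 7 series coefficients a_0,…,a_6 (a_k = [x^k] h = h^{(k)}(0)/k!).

f: a_k = -3, -3, -3, -3, -3, -3, -3, …
Substitute x→r, Dx→(1/r')Dx; clear ⇒ L₀.
h₀' ⇒ L via d/dx closure of L₀.
L = (6 + 12·x + 12·x^2) + (-1 + 6·x^2 + 4·x^3)·Dx  (order 1).
h: a_k = -6, -36, -144, -528, -1800, -5904, -18816, …
ICs: h(0) = -6.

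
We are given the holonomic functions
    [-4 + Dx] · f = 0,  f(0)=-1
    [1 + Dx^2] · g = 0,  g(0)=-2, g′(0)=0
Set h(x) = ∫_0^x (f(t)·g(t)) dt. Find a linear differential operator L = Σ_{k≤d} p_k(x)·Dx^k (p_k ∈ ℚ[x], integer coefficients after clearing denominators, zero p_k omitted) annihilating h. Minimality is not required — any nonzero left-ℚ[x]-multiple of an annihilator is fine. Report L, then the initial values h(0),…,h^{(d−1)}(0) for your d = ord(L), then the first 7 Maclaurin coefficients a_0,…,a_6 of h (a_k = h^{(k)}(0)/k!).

f: a_k = -1, -4, -8, -32/3, -32/3, -128/15, -256/45, …
g: a_k = -2, 0, 1, 0, -1/12, 0, 1/360, …
Product ⇒ symmetric product L₀, ord ≤ 2.
h=∫h₀ ⇒ L = L₀·Dx.
L = 17·Dx - 8·Dx^2 + Dx^3  (order 3).
h: a_k = 0, 2, 4, 5, 13/3, 161/60, 101/90, …
ICs: h(0) = 0, h′(0) = 2, h′′(0) = 8.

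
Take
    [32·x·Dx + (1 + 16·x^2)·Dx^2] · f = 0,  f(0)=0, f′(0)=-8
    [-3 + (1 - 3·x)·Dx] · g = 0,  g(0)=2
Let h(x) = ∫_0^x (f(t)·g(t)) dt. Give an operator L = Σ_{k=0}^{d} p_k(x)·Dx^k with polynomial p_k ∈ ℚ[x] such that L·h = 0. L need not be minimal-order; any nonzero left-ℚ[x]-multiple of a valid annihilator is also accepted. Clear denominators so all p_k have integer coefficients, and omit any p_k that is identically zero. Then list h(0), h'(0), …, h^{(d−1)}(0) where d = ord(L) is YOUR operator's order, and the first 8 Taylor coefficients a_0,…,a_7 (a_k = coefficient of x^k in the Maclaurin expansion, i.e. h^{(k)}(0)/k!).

L = 96·x·Dx + (6 - 32·x + 192·x^2)·Dx^2 + (-1 + 3·x - 16·x^2 + 48·x^3)·Dx^3  (order 3).
h: a_k = 0, 0, -8, -16, -44/3, -176/5, -3368/15, -20208/35, …
ICs: h(0) = 0, h′(0) = 0, h′′(0) = -16.

f: a_k = 0, -8, 0, 128/3, 0, -2048/5, 0, 32768/7, …
g: a_k = 2, 6, 18, 54, 162, 486, 1458, 4374, …
f·g: L₀ = L_f ⊗_s L_g, ord ≤ 2·1.
Integrate: L := L₀·Dx.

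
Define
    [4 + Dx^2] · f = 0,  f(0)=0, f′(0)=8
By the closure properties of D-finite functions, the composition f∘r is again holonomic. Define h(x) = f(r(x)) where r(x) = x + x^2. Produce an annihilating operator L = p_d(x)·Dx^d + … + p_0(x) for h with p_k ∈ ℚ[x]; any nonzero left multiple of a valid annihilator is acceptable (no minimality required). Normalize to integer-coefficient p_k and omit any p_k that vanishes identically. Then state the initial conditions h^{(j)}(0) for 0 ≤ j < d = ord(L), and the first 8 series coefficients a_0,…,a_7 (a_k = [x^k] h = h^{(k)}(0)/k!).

f: a_k = 0, 8, 0, -16/3, 0, 16/15, 0, -32/315, …
L₀ from L_f via x↦r, Dx↦r'^{-1}Dx.
L = (4 + 24·x + 48·x^2 + 32·x^3) - 2·Dx + (1 + 2·x)·Dx^2  (order 2).
h: a_k = 0, 8, 8, -16/3, -16, -224/15, 0, 3328/315, …
ICs: h(0) = 0, h′(0) = 8.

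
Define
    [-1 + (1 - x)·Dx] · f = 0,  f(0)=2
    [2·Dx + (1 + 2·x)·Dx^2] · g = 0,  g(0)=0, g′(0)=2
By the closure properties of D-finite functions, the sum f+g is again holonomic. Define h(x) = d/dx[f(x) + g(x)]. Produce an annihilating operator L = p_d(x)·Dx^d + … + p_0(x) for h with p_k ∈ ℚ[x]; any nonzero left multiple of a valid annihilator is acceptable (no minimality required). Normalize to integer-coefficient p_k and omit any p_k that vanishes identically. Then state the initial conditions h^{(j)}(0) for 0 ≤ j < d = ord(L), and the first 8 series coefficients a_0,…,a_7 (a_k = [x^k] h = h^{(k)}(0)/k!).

L = (14 + 4·x) + (-1 + 20·x + 8·x^2)·Dx + (-2 - 3·x + 3·x^2 + 2·x^3)·Dx^2  (order 2).
h: a_k = 4, 0, 14, -8, 42, -52, 142, -240, …
ICs: h(0) = 4, h′(0) = 0.

f: a_k = 2, 2, 2, 2, 2, 2, 2, 2, …
g: a_k = 0, 2, -2, 8/3, -4, 32/5, -32/3, 128/7, …
L₀ := lclm(L_f,L_g); ord L₀ ≤ 1+2.
Derive L from L₀ (diff closure).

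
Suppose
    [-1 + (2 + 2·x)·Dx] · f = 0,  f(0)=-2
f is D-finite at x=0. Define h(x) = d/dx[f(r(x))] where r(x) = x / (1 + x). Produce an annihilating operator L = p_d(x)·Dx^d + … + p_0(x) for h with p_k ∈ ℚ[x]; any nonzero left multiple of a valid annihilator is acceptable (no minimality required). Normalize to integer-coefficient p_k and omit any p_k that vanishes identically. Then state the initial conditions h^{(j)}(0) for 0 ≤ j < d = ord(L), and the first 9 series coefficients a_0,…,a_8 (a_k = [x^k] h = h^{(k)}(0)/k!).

f: a_k = -2, -1, 1/4, -1/8, 5/64, -7/128, 21/512, -33/1024, 429/16384, …
Substitute x→r, Dx→(1/r')Dx; clear ⇒ L₀.
Differentiate: ansatz ord ≤ ord L₀ ⇒ L.
L = (-5 - 8·x) + (-2 - 6·x - 4·x^2)·Dx  (order 1).
h: a_k = -1, 5/2, -39/8, 141/16, -1995/128, 7059/256, -50435/1024, 182461/2048, -5347827/32768, …
ICs: h(0) = -1.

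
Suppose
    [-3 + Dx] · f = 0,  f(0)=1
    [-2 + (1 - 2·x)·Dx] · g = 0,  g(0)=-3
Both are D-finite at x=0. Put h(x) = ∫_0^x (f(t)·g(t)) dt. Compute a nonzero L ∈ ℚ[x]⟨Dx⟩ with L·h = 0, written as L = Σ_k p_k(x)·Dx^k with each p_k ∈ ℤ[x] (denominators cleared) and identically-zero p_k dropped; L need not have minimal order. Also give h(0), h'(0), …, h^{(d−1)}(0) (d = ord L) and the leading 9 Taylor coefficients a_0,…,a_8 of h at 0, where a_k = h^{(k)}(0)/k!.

f: a_k = 1, 3, 9/2, 9/2, 27/8, 81/40, 81/80, 243/560, 729/4480, …
g: a_k = -3, -6, -12, -24, -48, -96, -192, -384, -768, …
Product ⇒ symmetric product L₀, ord ≤ 1.
h=∫h₀ ⇒ L = L₀·Dx.
L = (5 - 6·x)·Dx + (-1 + 2·x)·Dx^2  (order 2).
h: a_k = 0, -3, -15/2, -29/2, -201/8, -1689/40, -5711/80, -1965/16, -963579/4480, …
ICs: h(0) = 0, h′(0) = -3.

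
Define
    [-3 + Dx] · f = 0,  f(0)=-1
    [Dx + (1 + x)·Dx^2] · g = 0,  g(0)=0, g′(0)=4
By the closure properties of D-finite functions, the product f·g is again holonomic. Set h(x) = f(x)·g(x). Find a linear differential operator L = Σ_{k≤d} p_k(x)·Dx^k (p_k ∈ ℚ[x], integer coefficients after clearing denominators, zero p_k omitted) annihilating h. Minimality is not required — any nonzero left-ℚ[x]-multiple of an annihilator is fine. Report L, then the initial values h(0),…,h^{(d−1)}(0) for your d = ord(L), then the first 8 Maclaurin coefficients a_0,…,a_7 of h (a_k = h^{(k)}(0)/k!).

f: a_k = -1, -3, -9/2, -9/2, -27/8, -81/40, -81/80, -243/560, …
g: a_k = 0, 4, -2, 4/3, -1, 4/5, -2/3, 4/7, …
f·g: L₀ = L_f ⊗_s L_g, ord ≤ 1·2.
L = (6 + 9·x) + (-5 - 6·x)·Dx + (1 + x)·Dx^2  (order 2).
h: a_k = 0, -4, -10, -40/3, -12, -83/10, -55/12, -76/35, …
ICs: h(0) = 0, h′(0) = -4.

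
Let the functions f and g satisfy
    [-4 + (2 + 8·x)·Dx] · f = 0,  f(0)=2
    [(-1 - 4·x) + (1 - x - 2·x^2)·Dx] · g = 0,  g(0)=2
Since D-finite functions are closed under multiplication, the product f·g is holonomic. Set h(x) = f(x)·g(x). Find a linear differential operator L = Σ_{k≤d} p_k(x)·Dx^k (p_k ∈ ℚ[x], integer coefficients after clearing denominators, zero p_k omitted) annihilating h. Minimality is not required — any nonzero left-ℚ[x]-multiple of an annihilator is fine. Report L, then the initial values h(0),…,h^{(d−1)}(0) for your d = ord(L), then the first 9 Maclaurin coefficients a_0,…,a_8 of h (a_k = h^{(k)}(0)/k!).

f: a_k = 2, 4, -4, 8, -20, 56, -168, 528, -1716, …
g: a_k = 2, 2, 6, 10, 22, 42, 86, 170, 342, …
f·g: L₀ = L_f ⊗_s L_g, ord ≤ 1·1.
L = (3 + 6·x + 12·x^2) + (-1 - 3·x + 6·x^2 + 8·x^3)·Dx  (order 1).
h: a_k = 4, 12, 12, 52, 36, 252, -12, 1548, -1908, …
ICs: h(0) = 4.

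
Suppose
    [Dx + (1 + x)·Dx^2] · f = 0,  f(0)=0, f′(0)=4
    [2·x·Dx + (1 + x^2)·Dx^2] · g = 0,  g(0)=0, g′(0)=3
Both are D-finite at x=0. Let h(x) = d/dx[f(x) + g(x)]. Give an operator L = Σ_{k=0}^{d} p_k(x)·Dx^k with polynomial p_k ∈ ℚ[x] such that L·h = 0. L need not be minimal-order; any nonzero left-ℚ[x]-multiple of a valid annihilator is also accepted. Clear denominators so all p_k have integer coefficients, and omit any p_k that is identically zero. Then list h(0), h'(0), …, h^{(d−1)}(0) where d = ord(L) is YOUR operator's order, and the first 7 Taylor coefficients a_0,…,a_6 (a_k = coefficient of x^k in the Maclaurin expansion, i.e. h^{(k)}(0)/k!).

L = (-2 - 6·x + 6·x^2 + 2·x^3) + (-4 - 4·x + 12·x^3 + 4·x^4)·Dx + (-1 + x + 2·x^2 + 2·x^3 + 3·x^4 + x^5)·Dx^2  (order 2).
h: a_k = 7, -4, 1, -4, 7, -4, 1, …
ICs: h(0) = 7, h′(0) = -4.

f: a_k = 0, 4, -2, 4/3, -1, 4/5, -2/3, …
g: a_k = 0, 3, 0, -1, 0, 3/5, 0, …
f+g: L₀ = lclm(L_f,L_g), ord ≤ 2+2.
Differentiate: ansatz ord ≤ ord L₀ ⇒ L.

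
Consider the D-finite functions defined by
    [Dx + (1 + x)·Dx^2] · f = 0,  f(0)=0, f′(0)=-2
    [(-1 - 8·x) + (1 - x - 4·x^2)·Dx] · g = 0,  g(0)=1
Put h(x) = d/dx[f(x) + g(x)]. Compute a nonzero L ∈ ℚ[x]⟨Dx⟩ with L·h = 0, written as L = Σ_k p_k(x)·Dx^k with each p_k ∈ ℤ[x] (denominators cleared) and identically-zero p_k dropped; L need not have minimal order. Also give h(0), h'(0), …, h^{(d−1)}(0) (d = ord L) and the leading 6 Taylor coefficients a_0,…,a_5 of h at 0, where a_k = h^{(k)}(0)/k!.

L = (-74 - 562·x - 1120·x^2 - 1728·x^3 - 768·x^4) + (-52 - 576·x - 1636·x^2 - 3264·x^3 - 3488·x^4 - 1280·x^5)·Dx + (11 + 41·x + 53·x^2 - 185·x^3 - 704·x^4 - 752·x^5 - 256·x^6)·Dx^2  (order 2).
h: a_k = -1, 12, 25, 118, 323, 1088, …
ICs: h(0) = -1, h′(0) = 12.

f: a_k = 0, -2, 1, -2/3, 1/2, -2/5, …
g: a_k = 1, 1, 5, 9, 29, 65, …
Sum ⇒ L₀ = lclm(L_f,L_g) in ℚ(x)⟨Dx⟩.
h=h₀': d/dx-closure on L₀ ⇒ L.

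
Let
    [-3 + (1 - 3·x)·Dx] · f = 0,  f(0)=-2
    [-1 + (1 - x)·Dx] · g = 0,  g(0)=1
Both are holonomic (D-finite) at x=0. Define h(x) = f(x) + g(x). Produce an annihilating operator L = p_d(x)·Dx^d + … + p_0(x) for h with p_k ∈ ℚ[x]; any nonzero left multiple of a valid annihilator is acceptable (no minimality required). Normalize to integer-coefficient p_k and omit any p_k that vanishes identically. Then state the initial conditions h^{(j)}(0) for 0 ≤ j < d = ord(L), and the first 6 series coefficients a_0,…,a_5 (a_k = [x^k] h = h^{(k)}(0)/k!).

L = -6 + (8 - 12·x)·Dx + (-1 + 4·x - 3·x^2)·Dx^2  (order 2).
h: a_k = -1, -5, -17, -53, -161, -485, …
ICs: h(0) = -1, h′(0) = -5.

f: a_k = -2, -6, -18, -54, -162, -486, …
g: a_k = 1, 1, 1, 1, 1, 1, …
L₀ := lclm(L_f,L_g); ord L₀ ≤ 1+1.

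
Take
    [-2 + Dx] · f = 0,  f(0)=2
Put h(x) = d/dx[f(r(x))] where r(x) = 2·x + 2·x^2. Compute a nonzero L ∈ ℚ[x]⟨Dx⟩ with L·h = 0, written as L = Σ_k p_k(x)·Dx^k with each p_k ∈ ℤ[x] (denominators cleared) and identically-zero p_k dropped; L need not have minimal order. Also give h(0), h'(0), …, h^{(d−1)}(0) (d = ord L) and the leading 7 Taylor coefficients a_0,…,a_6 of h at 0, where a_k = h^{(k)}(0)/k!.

f: a_k = 2, 4, 4, 8/3, 4/3, 8/15, 8/45, …
Substitute x→r, Dx→(1/r')Dx; clear ⇒ L₀.
Derive L from L₀ (diff closure).
L = (6 + 16·x + 16·x^2) + (-1 - 2·x)·Dx  (order 1).
h: a_k = 8, 48, 160, 1216/3, 832, 22144/15, 104192/45, …
ICs: h(0) = 8.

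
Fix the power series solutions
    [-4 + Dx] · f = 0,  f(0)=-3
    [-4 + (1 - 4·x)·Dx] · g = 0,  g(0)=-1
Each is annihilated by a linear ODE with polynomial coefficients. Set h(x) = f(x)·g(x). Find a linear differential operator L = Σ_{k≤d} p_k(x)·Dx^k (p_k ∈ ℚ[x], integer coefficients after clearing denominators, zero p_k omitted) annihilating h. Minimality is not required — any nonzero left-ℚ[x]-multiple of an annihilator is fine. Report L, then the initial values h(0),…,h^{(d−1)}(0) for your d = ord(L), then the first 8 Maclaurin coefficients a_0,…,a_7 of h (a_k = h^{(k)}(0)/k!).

f: a_k = -3, -12, -24, -32, -32, -128/5, -256/15, -1024/105, …
g: a_k = -1, -4, -16, -64, -256, -1024, -4096, -16384, …
Product ⇒ symmetric product L₀, ord ≤ 1.
L = (8 - 16·x) + (-1 + 4·x)·Dx  (order 1).
h: a_k = 3, 24, 120, 512, 2080, 41728/5, 500992/15, 2805760/21, …
ICs: h(0) = 3.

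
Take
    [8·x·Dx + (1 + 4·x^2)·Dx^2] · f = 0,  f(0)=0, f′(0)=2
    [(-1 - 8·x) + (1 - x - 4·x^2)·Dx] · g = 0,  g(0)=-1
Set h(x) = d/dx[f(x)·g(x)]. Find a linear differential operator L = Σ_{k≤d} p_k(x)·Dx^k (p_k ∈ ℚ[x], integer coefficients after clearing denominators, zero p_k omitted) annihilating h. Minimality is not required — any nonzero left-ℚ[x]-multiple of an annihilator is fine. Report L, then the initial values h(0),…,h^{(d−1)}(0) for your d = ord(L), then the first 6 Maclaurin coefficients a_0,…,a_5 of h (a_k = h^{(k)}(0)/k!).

f: a_k = 0, 2, 0, -8/3, 0, 32/5, …
g: a_k = -1, -1, -5, -9, -29, -65, …
Sym-product of L_f,L_g gives L₀ (≤ ord 2).
h₀' ⇒ L via d/dx closure of L₀.
L = (14 + 408·x^2 + 384·x^3 + 2304·x^4) + (4 + 34·x + 48·x^2 + 280·x^3 + 384·x^4 + 1536·x^5)·Dx + (-1 - 11·x^2 + 16·x^3 + 20·x^4 + 64·x^5 + 192·x^6)·Dx^2  (order 2).
h: a_k = -2, -4, -22, -184/3, -766/3, -3372/5, …
ICs: h(0) = -2, h′(0) = -4.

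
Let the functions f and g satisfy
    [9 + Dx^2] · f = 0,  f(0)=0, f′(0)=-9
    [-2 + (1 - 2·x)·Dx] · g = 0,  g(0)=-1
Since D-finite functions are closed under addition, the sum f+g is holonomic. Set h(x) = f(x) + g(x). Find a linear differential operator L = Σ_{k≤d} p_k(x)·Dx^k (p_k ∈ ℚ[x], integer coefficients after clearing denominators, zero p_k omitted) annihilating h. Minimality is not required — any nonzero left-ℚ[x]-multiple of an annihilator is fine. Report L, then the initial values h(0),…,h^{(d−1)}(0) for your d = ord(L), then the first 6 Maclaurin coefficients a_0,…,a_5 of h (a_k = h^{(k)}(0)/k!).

f: a_k = 0, -9, 0, 27/2, 0, -243/40, …
g: a_k = -1, -2, -4, -8, -16, -32, …
h₀=f+g: left-lcm gives L₀, ord ≤ 3.
L = (-594 + 648·x - 648·x^2) + (153 - 630·x + 972·x^2 - 648·x^3)·Dx + (-66 + 72·x - 72·x^2)·Dx^2 + (17 - 70·x + 108·x^2 - 72·x^3)·Dx^3  (order 3).
h: a_k = -1, -11, -4, 11/2, -16, -1523/40, …
ICs: h(0) = -1, h′(0) = -11, h′′(0) = -8.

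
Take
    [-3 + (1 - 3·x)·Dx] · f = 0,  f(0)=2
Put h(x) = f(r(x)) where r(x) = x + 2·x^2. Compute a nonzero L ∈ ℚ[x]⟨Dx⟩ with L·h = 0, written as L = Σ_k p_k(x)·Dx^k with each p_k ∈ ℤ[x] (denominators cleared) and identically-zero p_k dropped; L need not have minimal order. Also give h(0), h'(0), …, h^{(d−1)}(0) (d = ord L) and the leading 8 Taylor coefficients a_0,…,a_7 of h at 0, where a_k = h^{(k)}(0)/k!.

L = (3 + 12·x) + (-1 + 3·x + 6·x^2)·Dx  (order 1).
h: a_k = 2, 6, 30, 126, 558, 2430, 10638, 46494, …
ICs: h(0) = 2.

f: a_k = 2, 6, 18, 54, 162, 486, 1458, 4374, …
f∘r: x↦r, Dx↦Dx/r' in L_f ⇒ L₀.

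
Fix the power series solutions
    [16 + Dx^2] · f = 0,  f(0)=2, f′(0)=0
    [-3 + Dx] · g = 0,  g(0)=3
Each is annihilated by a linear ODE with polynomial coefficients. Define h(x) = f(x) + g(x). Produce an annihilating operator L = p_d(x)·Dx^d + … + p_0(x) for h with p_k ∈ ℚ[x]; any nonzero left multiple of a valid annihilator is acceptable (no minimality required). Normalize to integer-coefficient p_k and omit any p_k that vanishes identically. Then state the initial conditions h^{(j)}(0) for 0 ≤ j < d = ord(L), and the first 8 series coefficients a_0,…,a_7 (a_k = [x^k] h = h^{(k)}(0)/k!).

f: a_k = 2, 0, -16, 0, 64/3, 0, -512/45, 0, …
g: a_k = 3, 9, 27/2, 27/2, 81/8, 243/40, 243/80, 729/560, …
Weyl lclm of L_f,L_g ⇒ L₀ (ord ≤ 3).
L = -48 + 16·Dx - 3·Dx^2 + Dx^3  (order 3).
h: a_k = 5, 9, -5/2, 27/2, 755/24, 243/40, -1201/144, 729/560, …
ICs: h(0) = 5, h′(0) = 9, h′′(0) = -5.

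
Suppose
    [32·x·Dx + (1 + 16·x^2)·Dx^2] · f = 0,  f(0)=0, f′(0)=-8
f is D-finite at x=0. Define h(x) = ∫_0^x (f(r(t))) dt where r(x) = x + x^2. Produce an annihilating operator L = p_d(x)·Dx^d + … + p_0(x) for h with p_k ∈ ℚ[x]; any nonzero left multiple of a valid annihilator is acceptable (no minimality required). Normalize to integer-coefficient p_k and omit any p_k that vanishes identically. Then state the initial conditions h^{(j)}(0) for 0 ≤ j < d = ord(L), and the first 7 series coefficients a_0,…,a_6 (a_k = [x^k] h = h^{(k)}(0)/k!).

f: a_k = 0, -8, 0, 128/3, 0, -2048/5, 0, …
h₀=f(r): pull back L_f along r ⇒ L₀.
∫: right-multiply L₀ by Dx.
L = (-2 + 32·x + 128·x^2 + 192·x^3 + 96·x^4)·Dx^2 + (1 + 2·x + 16·x^2 + 64·x^3 + 80·x^4 + 32·x^5)·Dx^3  (order 3).
h: a_k = 0, 0, -4, -8/3, 32/3, 128/5, -704/15, …
ICs: h(0) = 0, h′(0) = 0, h′′(0) = -8.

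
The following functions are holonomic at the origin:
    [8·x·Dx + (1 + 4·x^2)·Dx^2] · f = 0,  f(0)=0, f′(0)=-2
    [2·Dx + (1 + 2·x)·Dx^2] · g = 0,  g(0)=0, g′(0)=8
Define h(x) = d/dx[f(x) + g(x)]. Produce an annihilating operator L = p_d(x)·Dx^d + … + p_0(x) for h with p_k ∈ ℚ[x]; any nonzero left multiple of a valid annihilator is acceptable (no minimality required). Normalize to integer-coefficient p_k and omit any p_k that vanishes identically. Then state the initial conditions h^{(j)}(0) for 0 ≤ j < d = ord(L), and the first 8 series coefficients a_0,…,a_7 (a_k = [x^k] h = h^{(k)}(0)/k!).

f: a_k = 0, -2, 0, 8/3, 0, -32/5, 0, 128/7, …
g: a_k = 0, 8, -8, 32/3, -16, 128/5, -128/3, 512/7, …
h₀=f+g: left-lcm gives L₀, ord ≤ 4.
Differentiate: ansatz ord ≤ ord L₀ ⇒ L.
L = (-8 - 48·x + 96·x^2 + 64·x^3) + (-8 - 16·x + 192·x^3 + 128·x^4)·Dx + (-1 + 2·x + 8·x^2 + 16·x^3 + 48·x^4 + 32·x^5)·Dx^2  (order 2).
h: a_k = 6, -16, 40, -64, 96, -256, 640, -1024, …
ICs: h(0) = 6, h′(0) = -16.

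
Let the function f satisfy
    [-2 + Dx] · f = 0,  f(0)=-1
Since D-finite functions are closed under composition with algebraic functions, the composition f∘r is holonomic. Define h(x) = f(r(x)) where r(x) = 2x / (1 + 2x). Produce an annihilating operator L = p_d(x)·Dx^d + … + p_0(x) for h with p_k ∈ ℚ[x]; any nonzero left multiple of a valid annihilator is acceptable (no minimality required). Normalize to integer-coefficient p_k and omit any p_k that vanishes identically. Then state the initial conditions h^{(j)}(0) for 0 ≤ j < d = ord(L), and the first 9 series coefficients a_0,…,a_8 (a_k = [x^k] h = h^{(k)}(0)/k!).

f: a_k = -1, -2, -2, -4/3, -2/3, -4/15, -4/45, -8/315, -2/315, …
Substitute x→r, Dx→(1/r')Dx; clear ⇒ L₀.
L = -4 + (1 + 4·x + 4·x^2)·Dx  (order 1).
h: a_k = -1, -4, 0, 16/3, -32/3, 64/5, -256/45, -1280/63, 8192/105, …
ICs: h(0) = -1.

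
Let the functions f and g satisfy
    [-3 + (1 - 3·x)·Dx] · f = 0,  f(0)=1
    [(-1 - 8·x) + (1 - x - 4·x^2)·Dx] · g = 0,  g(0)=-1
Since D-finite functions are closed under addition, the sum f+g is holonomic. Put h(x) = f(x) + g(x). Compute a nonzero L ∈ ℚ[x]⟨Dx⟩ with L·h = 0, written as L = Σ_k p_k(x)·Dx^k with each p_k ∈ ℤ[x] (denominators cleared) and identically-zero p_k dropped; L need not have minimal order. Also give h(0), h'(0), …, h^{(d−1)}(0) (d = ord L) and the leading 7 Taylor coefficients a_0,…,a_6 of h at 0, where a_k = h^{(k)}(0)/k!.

L = (6 - 72·x + 144·x^2 - 144·x^3) + (4 - 84·x^2 + 252·x^3 - 288·x^4)·Dx + (-1 + 8·x - 21·x^2 + 8·x^3 + 54·x^4 - 72·x^5)·Dx^2  (order 2).
h: a_k = 0, 2, 4, 18, 52, 178, 548, …
ICs: h(0) = 0, h′(0) = 2.

f: a_k = 1, 3, 9, 27, 81, 243, 729, …
g: a_k = -1, -1, -5, -9, -29, -65, -181, …
Sum ⇒ L₀ = lclm(L_f,L_g) in ℚ(x)⟨Dx⟩.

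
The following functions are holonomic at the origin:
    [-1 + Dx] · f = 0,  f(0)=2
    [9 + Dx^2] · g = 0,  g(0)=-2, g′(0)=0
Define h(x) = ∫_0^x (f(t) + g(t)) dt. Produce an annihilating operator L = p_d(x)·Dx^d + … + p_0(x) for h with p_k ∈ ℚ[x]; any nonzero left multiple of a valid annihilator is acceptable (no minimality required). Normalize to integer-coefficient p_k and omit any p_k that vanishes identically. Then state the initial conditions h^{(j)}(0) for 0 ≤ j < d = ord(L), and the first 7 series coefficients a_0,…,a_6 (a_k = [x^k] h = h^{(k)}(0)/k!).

f: a_k = 2, 2, 1, 1/3, 1/12, 1/60, 1/360, …
g: a_k = -2, 0, 9, 0, -27/4, 0, 81/40, …
f+g: L₀ = lclm(L_f,L_g), ord ≤ 1+2.
h=∫₀ˣh₀: take L = L₀·Dx.
L = -9·Dx + 9·Dx^2 - Dx^3 + Dx^4  (order 4).
h: a_k = 0, 0, 1, 10/3, 1/12, -4/3, 1/360, …
ICs: h(0) = 0, h′(0) = 0, h′′(0) = 2, h′′′(0) = 20.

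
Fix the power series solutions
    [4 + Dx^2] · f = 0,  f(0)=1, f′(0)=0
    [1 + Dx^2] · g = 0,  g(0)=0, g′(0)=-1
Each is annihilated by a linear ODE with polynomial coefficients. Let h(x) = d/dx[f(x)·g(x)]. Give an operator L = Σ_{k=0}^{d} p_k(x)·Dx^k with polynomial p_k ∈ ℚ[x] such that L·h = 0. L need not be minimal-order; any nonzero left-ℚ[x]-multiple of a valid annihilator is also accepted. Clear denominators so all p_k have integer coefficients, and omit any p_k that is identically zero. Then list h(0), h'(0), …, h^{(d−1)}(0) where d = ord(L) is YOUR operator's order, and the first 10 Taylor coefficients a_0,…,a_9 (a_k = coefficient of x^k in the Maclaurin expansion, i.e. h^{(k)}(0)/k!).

L = 9 + 10·Dx^2 + Dx^4  (order 4).
h: a_k = -1, 0, 13/2, 0, -121/24, 0, 1093/720, 0, -9841/40320, 0, …
ICs: h(0) = -1, h′(0) = 0, h′′(0) = 13, h′′′(0) = 0.

f: a_k = 1, 0, -2, 0, 2/3, 0, -4/45, 0, 2/315, 0, …
g: a_k = 0, -1, 0, 1/6, 0, -1/120, 0, 1/5040, 0, -1/362880, …
h₀=f·g: eliminate ⇒ L₀, order ≤ 2·2.
h₀' ⇒ L via d/dx closure of L₀.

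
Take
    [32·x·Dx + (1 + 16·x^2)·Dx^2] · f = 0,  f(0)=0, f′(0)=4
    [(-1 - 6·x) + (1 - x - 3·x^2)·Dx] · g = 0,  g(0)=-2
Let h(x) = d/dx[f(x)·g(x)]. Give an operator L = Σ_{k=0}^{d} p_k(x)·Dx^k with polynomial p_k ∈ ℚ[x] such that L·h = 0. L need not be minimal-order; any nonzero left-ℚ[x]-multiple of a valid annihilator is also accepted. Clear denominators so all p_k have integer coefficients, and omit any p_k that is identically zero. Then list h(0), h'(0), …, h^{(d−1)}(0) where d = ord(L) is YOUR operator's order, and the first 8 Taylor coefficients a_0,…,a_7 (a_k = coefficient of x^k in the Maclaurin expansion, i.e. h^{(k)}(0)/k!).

f: a_k = 0, 4, 0, -64/3, 0, 1024/5, 0, -16384/7, …
g: a_k = -2, -2, -8, -14, -38, -80, -194, -434, …
L₀ := L_f ⊗_s L_g (sym. prod.), ord ≤ 2.
h₀' ⇒ L via d/dx closure of L₀.
L = (-74 + 8736·x^2 + 18432·x^3 + 82944·x^4) + (25 + 182·x - 48·x^2 + 96·x^3 + 18432·x^4 + 55296·x^5)·Dx + (-3 - 13·x - 167·x^2 - 16·x^3 - 1472·x^4 + 3072·x^5 + 6912·x^6)·Dx^2  (order 2).
h: a_k = -8, -16, 32, -160/3, -5864/3, -12928/5, 323128/15, 1499072/105, …
ICs: h(0) = -8, h′(0) = -16.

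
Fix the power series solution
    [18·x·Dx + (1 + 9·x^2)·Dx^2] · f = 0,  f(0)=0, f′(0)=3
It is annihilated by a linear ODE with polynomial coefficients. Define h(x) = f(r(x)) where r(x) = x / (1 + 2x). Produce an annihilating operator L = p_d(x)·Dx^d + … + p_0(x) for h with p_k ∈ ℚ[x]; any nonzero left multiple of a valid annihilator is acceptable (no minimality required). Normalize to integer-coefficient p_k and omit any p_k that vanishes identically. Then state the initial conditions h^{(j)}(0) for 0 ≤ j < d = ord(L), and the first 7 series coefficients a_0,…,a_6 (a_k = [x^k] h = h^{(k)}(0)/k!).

L = (4 + 26·x)·Dx + (1 + 4·x + 13·x^2)·Dx^2  (order 2).
h: a_k = 0, 3, -6, 3, 30, -597/5, 138, …
ICs: h(0) = 0, h′(0) = 3.

f: a_k = 0, 3, 0, -9, 0, 243/5, 0, …
L₀ from L_f via x↦r, Dx↦r'^{-1}Dx.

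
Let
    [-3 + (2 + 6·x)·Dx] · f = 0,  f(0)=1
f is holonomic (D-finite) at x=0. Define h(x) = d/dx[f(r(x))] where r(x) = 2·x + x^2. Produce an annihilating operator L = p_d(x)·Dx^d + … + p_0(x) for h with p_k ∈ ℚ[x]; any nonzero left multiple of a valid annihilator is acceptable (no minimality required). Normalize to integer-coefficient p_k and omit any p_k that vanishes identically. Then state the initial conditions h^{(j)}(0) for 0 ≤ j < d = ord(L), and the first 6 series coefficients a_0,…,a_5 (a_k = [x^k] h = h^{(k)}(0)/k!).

L = -2 + (-1 - 7·x - 9·x^2 - 3·x^3)·Dx  (order 1).
h: a_k = 3, -6, 27, -126, 1215/2, -2997, …
ICs: h(0) = 3.

f: a_k = 1, 3/2, -9/8, 27/16, -405/128, 1701/256, …
Change of var in L_f (x↦r) gives L₀.
Differentiate: ansatz ord ≤ ord L₀ ⇒ L.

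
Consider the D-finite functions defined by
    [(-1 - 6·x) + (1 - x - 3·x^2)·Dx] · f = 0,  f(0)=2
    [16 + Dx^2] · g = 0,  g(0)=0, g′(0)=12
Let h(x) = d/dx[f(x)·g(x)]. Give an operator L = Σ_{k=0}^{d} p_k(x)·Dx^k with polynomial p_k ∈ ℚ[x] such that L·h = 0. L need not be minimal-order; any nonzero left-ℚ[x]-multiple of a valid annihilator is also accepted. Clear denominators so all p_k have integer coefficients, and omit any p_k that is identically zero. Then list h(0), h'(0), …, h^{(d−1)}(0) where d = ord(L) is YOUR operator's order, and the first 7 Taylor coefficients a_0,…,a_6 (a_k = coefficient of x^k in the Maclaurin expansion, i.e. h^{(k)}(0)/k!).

f: a_k = 2, 2, 8, 14, 38, 80, 194, …
g: a_k = 0, 12, 0, -32, 0, 128/5, 0, …
Sym-product of L_f,L_g gives L₀ (≤ ord 2).
h=h₀': d/dx-closure on L₀ ⇒ L.
L = (-26 - 256·x - 640·x^2 + 768·x^3 + 1152·x^4) + (-7 - 26·x + 144·x^2 + 288·x^3)·Dx + (5 - 13·x - 31·x^2 + 48·x^3 + 72·x^4)·Dx^2  (order 2).
h: a_k = 24, 48, 96, 416, 1256, 16896/5, 136216/15, …
ICs: h(0) = 24, h′(0) = 48.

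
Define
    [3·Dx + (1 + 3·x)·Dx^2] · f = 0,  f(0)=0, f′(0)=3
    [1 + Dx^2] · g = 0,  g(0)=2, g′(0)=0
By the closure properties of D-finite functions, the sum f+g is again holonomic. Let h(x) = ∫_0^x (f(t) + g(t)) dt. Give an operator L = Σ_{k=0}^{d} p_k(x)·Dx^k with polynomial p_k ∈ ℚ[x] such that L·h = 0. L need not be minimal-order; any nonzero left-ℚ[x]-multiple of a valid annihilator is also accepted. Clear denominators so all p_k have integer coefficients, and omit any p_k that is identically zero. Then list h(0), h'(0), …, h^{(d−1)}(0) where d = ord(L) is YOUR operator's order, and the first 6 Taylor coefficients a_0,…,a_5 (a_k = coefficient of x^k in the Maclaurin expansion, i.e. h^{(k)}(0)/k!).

L = (165 + 18·x + 27·x^2)·Dx^2 + (19 + 63·x + 27·x^2 + 27·x^3)·Dx^3 + (165 + 18·x + 27·x^2)·Dx^4 + (19 + 63·x + 27·x^2 + 27·x^3)·Dx^5  (order 5).
h: a_k = 0, 2, 3/2, -11/6, 9/4, -121/30, …
ICs: h(0) = 0, h′(0) = 2, h′′(0) = 3, h′′′(0) = -11, h′′′′(0) = 54.

f: a_k = 0, 3, -9/2, 9, -81/4, 243/5, …
g: a_k = 2, 0, -1, 0, 1/12, 0, …
Sum ⇒ L₀ = lclm(L_f,L_g) in ℚ(x)⟨Dx⟩.
∫: right-multiply L₀ by Dx.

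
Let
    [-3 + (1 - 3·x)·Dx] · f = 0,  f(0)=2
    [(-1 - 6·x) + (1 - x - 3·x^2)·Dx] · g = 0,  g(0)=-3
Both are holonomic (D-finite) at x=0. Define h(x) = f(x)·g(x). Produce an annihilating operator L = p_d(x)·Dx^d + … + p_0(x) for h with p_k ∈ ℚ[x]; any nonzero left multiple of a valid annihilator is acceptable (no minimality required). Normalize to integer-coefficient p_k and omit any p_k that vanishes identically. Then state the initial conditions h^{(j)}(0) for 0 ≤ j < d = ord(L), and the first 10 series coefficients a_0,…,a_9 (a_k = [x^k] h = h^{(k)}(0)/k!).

L = (-4 + 27·x^2) + (1 - 4·x + 9·x^3)·Dx  (order 1).
h: a_k = -6, -24, -96, -330, -1104, -3552, -11238, -35016, -108096, -331242, …
ICs: h(0) = -6.

f: a_k = 2, 6, 18, 54, 162, 486, 1458, 4374, 13122, 39366, …
g: a_k = -3, -3, -12, -21, -57, -120, -291, -651, -1524, -3477, …
h₀=f·g: eliminate ⇒ L₀, order ≤ 1·1.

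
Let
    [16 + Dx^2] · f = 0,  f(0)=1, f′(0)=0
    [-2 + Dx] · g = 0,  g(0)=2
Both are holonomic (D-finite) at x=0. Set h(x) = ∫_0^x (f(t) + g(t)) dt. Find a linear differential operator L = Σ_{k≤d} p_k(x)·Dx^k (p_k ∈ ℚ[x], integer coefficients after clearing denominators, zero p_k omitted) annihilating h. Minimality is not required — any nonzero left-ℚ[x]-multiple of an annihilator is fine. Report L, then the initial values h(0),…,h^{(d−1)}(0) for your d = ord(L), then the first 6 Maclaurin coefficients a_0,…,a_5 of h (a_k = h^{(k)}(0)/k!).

L = -32·Dx + 16·Dx^2 - 2·Dx^3 + Dx^4  (order 4).
h: a_k = 0, 3, 2, -4/3, 2/3, 12/5, …
ICs: h(0) = 0, h′(0) = 3, h′′(0) = 4, h′′′(0) = -8.

f: a_k = 1, 0, -8, 0, 32/3, 0, …
g: a_k = 2, 4, 4, 8/3, 4/3, 8/15, …
Weyl lclm of L_f,L_g ⇒ L₀ (ord ≤ 3).
h=∫h₀ ⇒ L = L₀·Dx.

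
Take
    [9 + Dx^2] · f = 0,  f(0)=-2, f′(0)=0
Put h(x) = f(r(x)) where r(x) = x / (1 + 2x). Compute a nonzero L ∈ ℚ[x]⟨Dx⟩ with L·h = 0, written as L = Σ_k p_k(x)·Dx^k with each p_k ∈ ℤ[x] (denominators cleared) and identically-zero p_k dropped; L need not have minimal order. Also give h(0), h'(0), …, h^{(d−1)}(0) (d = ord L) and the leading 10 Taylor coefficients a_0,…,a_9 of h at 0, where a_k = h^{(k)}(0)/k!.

L = 9 + (4 + 24·x + 48·x^2 + 32·x^3)·Dx + (1 + 8·x + 24·x^2 + 32·x^3 + 16·x^4)·Dx^2  (order 2).
h: a_k = -2, 0, 9, -36, 405/4, -234, 18081/40, -6723/10, 188955/448, 276921/140, …
ICs: h(0) = -2, h′(0) = 0.

f: a_k = -2, 0, 9, 0, -27/4, 0, 81/40, 0, -729/2240, 0, …
Substitute x→r, Dx→(1/r')Dx; clear ⇒ L₀.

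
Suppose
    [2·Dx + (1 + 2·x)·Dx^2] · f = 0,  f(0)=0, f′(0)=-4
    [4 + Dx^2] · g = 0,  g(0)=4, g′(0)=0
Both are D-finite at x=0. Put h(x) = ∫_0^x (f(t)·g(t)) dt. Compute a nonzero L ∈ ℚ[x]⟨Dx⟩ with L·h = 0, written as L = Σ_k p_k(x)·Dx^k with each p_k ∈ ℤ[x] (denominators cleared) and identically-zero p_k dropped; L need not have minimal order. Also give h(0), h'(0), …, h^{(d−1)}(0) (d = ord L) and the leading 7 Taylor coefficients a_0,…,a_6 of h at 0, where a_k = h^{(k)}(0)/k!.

f: a_k = 0, -4, 4, -16/3, 8, -64/5, 64/3, …
g: a_k = 4, 0, -8, 0, 8/3, 0, -16/45, …
Product ⇒ symmetric product L₀, ord ≤ 4.
Integrate: L := L₀·Dx.
L = (-48 + 192·x + 1216·x^2 + 2048·x^3 + 1024·x^4)·Dx + (32 + 320·x + 768·x^2 + 512·x^3)·Dx^2 + (160·x + 672·x^2 + 1024·x^3 + 512·x^4)·Dx^3 + (8 + 80·x + 192·x^2 + 128·x^3)·Dx^4 + (3 + 28·x + 92·x^2 + 128·x^3 + 64·x^4)·Dx^5  (order 5).
h: a_k = 0, 0, -8, 16/3, 8/3, 0, -16/5, …
ICs: h(0) = 0, h′(0) = 0, h′′(0) = -16, h′′′(0) = 32, h′′′′(0) = 64.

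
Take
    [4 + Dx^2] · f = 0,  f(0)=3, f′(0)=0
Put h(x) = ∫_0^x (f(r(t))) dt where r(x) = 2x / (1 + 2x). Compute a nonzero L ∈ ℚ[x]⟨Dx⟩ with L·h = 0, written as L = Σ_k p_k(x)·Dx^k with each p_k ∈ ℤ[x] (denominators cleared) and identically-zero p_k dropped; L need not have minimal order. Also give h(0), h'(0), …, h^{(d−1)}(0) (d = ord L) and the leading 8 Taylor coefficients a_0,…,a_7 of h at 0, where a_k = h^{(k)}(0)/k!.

f: a_k = 3, 0, -6, 0, 2, 0, -4/15, 0, …
Change of var in L_f (x↦r) gives L₀.
h=∫h₀ ⇒ L = L₀·Dx.
L = 16·Dx + (4 + 24·x + 48·x^2 + 32·x^3)·Dx^2 + (1 + 8·x + 24·x^2 + 32·x^3 + 16·x^4)·Dx^3  (order 3).
h: a_k = 0, 3, 0, -8, 24, -256/5, 256/3, -1408/15, …
ICs: h(0) = 0, h′(0) = 3, h′′(0) = 0.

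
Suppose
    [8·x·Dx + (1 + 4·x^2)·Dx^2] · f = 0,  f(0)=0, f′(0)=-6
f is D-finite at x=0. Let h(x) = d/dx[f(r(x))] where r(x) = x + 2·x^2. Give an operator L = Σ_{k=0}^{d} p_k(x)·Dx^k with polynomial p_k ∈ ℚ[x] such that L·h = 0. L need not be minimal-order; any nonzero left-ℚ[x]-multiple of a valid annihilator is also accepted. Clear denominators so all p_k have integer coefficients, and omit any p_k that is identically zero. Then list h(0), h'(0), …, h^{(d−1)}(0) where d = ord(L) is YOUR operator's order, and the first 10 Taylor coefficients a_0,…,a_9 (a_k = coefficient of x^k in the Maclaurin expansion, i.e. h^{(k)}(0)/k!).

f: a_k = 0, -6, 0, 8, 0, -96/5, 0, 384/7, 0, -512/3, …
h₀=f(r): pull back L_f along r ⇒ L₀.
Differentiate: ansatz ord ≤ ord L₀ ⇒ L.
L = (-4 + 8·x + 64·x^2 + 192·x^3 + 192·x^4) + (1 + 4·x + 4·x^2 + 32·x^3 + 80·x^4 + 64·x^5)·Dx  (order 1).
h: a_k = -6, -24, 24, 192, 384, -768, -4992, -6144, 26112, 116736, …
ICs: h(0) = -6.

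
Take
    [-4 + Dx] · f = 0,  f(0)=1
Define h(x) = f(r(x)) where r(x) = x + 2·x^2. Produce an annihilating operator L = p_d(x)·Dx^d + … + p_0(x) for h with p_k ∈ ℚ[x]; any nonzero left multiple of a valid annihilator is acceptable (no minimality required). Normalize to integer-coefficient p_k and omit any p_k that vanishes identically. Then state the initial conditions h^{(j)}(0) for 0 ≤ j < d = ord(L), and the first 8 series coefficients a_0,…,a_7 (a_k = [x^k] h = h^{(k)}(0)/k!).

f: a_k = 1, 4, 8, 32/3, 32/3, 128/15, 256/45, 1024/315, …
f∘r: x↦r, Dx↦Dx/r' in L_f ⇒ L₀.
L = (-4 - 16·x) + Dx  (order 1).
h: a_k = 1, 4, 16, 128/3, 320/3, 3328/15, 19456/45, 237568/315, …
ICs: h(0) = 1.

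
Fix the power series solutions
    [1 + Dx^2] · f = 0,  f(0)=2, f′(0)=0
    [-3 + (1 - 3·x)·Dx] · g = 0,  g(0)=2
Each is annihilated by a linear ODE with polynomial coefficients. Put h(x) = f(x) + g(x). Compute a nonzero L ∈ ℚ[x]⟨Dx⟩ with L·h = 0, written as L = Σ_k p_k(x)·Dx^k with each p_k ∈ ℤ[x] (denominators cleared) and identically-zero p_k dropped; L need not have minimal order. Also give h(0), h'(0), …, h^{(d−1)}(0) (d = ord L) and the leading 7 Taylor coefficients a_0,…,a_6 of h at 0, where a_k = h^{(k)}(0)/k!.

f: a_k = 2, 0, -1, 0, 1/12, 0, -1/360, …
g: a_k = 2, 6, 18, 54, 162, 486, 1458, …
h₀=f+g: left-lcm gives L₀, ord ≤ 3.
L = (-165 + 18·x - 27·x^2) + (19 - 63·x + 27·x^2 - 27·x^3)·Dx + (-165 + 18·x - 27·x^2)·Dx^2 + (19 - 63·x + 27·x^2 - 27·x^3)·Dx^3  (order 3).
h: a_k = 4, 6, 17, 54, 1945/12, 486, 524879/360, …
ICs: h(0) = 4, h′(0) = 6, h′′(0) = 34.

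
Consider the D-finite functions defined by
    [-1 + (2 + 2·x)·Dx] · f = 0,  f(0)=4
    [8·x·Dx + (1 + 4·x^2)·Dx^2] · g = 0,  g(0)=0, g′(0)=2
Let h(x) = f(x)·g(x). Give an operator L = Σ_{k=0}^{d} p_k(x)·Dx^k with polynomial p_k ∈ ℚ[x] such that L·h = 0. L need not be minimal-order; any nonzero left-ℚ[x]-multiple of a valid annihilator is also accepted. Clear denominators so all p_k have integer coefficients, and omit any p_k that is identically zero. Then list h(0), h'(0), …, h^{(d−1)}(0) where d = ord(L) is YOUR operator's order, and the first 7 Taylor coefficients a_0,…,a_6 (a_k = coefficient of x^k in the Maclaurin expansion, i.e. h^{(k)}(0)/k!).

L = (3 - 16·x - 4·x^2) + (-4 + 28·x + 48·x^2 + 16·x^3)·Dx + (4 + 8·x + 20·x^2 + 32·x^3 + 16·x^4)·Dx^2  (order 2).
h: a_k = 0, 8, 4, -35/3, -29/6, 6389/240, 5929/480, …
ICs: h(0) = 0, h′(0) = 8.

f: a_k = 4, 2, -1/2, 1/4, -5/32, 7/64, -21/256, …
g: a_k = 0, 2, 0, -8/3, 0, 32/5, 0, …
f·g: L₀ = L_f ⊗_s L_g, ord ≤ 1·2.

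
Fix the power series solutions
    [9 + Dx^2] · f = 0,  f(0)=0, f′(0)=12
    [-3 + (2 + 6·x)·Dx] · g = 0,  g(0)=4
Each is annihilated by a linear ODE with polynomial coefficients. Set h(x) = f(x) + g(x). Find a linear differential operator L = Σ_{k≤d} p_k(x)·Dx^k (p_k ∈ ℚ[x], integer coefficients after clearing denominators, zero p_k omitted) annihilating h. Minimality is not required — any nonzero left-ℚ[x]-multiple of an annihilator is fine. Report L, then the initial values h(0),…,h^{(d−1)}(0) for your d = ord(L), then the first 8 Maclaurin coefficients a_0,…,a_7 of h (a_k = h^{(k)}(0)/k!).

L = (-63 - 216·x - 324·x^2) + (18 + 198·x + 648·x^2 + 648·x^3)·Dx + (-7 - 24·x - 36·x^2)·Dx^2 + (2 + 22·x + 72·x^2 + 72·x^3)·Dx^3  (order 3).
h: a_k = 4, 18, -9/2, -45/4, -405/32, 11097/320, -15309/256, 2494881/17920, …
ICs: h(0) = 4, h′(0) = 18, h′′(0) = -9.

f: a_k = 0, 12, 0, -18, 0, 81/10, 0, -243/140, …
g: a_k = 4, 6, -9/2, 27/4, -405/32, 1701/64, -15309/256, 72171/512, …
h₀=f+g: left-lcm gives L₀, ord ≤ 3.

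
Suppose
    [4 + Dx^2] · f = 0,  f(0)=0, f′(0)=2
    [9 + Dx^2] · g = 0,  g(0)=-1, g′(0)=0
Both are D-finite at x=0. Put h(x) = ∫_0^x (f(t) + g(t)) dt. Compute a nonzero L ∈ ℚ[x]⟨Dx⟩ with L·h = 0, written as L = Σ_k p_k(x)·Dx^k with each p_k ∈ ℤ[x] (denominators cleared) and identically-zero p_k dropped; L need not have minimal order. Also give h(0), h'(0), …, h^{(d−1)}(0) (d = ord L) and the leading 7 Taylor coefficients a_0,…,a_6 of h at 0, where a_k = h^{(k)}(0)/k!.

f: a_k = 0, 2, 0, -4/3, 0, 4/15, 0, …
g: a_k = -1, 0, 9/2, 0, -27/8, 0, 81/80, …
f+g: L₀ = lclm(L_f,L_g), ord ≤ 2+2.
Integrate: L := L₀·Dx.
L = 36·Dx + 13·Dx^3 + Dx^5  (order 5).
h: a_k = 0, -1, 1, 3/2, -1/3, -27/40, 2/45, …
ICs: h(0) = 0, h′(0) = -1, h′′(0) = 2, h′′′(0) = 9, h′′′′(0) = -8.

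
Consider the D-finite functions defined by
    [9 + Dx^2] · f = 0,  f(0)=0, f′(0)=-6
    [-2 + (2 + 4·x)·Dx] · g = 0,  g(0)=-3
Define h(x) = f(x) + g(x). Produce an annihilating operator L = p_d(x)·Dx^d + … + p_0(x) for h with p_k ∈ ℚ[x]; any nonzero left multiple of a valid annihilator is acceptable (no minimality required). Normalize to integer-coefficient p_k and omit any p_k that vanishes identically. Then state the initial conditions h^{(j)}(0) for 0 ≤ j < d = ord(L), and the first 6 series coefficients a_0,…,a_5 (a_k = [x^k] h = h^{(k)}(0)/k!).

L = (-54 - 162·x - 162·x^2) + (36 + 234·x + 486·x^2 + 324·x^3)·Dx + (-6 - 18·x - 18·x^2)·Dx^2 + (4 + 26·x + 54·x^2 + 36·x^3)·Dx^3  (order 3).
h: a_k = -3, -9, 3/2, 15/2, 15/8, -267/40, …
ICs: h(0) = -3, h′(0) = -9, h′′(0) = 3.

f: a_k = 0, -6, 0, 9, 0, -81/20, …
g: a_k = -3, -3, 3/2, -3/2, 15/8, -21/8, …
Weyl lclm of L_f,L_g ⇒ L₀ (ord ≤ 3).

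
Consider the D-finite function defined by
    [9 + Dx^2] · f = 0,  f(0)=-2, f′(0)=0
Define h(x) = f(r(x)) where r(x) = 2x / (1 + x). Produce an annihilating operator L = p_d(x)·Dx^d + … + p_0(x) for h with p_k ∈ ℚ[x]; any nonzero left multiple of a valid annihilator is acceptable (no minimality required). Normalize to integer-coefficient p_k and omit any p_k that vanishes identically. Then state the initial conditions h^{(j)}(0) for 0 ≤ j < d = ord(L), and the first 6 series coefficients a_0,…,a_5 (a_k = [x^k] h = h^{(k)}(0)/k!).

L = 36 + (2 + 6·x + 6·x^2 + 2·x^3)·Dx + (1 + 4·x + 6·x^2 + 4·x^3 + x^4)·Dx^2  (order 2).
h: a_k = -2, 0, 36, -72, 0, 288, …
ICs: h(0) = -2, h′(0) = 0.

f: a_k = -2, 0, 9, 0, -27/4, 0, …
Substitute x→r, Dx→(1/r')Dx; clear ⇒ L₀.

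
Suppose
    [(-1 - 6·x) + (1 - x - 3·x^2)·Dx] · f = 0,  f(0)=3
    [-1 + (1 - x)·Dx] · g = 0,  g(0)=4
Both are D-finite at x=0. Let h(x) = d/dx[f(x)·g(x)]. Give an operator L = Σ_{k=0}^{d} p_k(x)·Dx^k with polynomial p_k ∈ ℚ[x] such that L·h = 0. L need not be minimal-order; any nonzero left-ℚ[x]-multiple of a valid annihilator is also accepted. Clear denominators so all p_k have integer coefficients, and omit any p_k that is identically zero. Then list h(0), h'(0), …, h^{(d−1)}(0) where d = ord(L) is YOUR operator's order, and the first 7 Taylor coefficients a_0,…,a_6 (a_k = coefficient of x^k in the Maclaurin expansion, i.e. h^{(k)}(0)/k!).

f: a_k = 3, 3, 12, 21, 57, 120, 291, …
g: a_k = 4, 4, 4, 4, 4, 4, 4, …
Product ⇒ symmetric product L₀, ord ≤ 1.
h=h₀': d/dx-closure on L₀ ⇒ L.
L = (12 + 6·x - 12·x^2 - 96·x^3 + 108·x^4) + (-2 + 21·x^2 - 16·x^3 - 30·x^4 + 27·x^5)·Dx  (order 1).
h: a_k = 24, 144, 468, 1536, 4320, 12168, 32424, …
ICs: h(0) = 24.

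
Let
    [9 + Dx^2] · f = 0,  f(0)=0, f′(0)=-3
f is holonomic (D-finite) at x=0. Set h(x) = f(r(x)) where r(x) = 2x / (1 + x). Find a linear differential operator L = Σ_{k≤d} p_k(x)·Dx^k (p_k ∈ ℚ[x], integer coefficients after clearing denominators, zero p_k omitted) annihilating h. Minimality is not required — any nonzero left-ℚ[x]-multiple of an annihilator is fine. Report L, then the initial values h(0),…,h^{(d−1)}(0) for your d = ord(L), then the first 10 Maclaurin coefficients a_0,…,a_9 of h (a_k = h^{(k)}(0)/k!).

f: a_k = 0, -3, 0, 9/2, 0, -81/40, 0, 243/560, 0, -243/4480, …
h₀=f(r): pull back L_f along r ⇒ L₀.
L = 36 + (2 + 6·x + 6·x^2 + 2·x^3)·Dx + (1 + 4·x + 6·x^2 + 4·x^3 + x^4)·Dx^2  (order 2).
h: a_k = 0, -6, 6, 30, -102, 726/5, -30, -13386/35, 5646/5, -14046/7, …
ICs: h(0) = 0, h′(0) = -6.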